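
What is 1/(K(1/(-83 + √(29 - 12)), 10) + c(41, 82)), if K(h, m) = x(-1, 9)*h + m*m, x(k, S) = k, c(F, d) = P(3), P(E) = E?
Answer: 707899/72922147 - √17/72922147 ≈ 0.0097075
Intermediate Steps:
c(F, d) = 3
K(h, m) = m² - h (K(h, m) = -h + m*m = -h + m² = m² - h)
1/(K(1/(-83 + √(29 - 12)), 10) + c(41, 82)) = 1/((10² - 1/(-83 + √(29 - 12))) + 3) = 1/((100 - 1/(-83 + √17)) + 3) = 1/(103 - 1/(-83 + √17))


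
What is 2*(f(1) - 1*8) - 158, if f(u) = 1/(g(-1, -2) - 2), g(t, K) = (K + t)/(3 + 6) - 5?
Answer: -1917/11 ≈ -174.27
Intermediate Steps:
g(t, K) = -5 + K/9 + t/9 (g(t, K) = (K + t)/9 - 5 = (K + t)*(⅑) - 5 = (K/9 + t/9) - 5 = -5 + K/9 + t/9)
f(u) = -3/22 (f(u) = 1/((-5 + (⅑)*(-2) + (⅑)*(-1)) - 2) = 1/((-5 - 2/9 - ⅑) - 2) = 1/(-16/3 - 2) = 1/(-22/3) = -3/22)
2*(f(1) - 1*8) - 158 = 2*(-3/22 - 1*8) - 158 = 2*(-3/22 - 8) - 158 = 2*(-179/22) - 158 = -179/11 - 158 = -1917/11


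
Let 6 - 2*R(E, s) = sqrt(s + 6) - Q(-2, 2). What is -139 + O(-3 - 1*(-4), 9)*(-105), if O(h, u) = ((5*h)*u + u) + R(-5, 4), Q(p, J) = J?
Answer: -6229 + 105*sqrt(10)/2 ≈ -6063.0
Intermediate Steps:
R(E, s) = 4 - sqrt(6 + s)/2 (R(E, s) = 3 - (sqrt(s + 6) - 1*2)/2 = 3 - (sqrt(6 + s) - 2)/2 = 3 - (-2 + sqrt(6 + s))/2 = 3 + (1 - sqrt(6 + s)/2) = 4 - sqrt(6 + s)/2)
O(h, u) = 4 + u - sqrt(10)/2 + 5*h*u (O(h, u) = ((5*h)*u + u) + (4 - sqrt(6 + 4)/2) = (5*h*u + u) + (4 - sqrt(10)/2) = (u + 5*h*u) + (4 - sqrt(10)/2) = 4 + u - sqrt(10)/2 + 5*h*u)
-139 + O(-3 - 1*(-4), 9)*(-105) = -139 + (4 + 9 - sqrt(10)/2 + 5*(-3 - 1*(-4))*9)*(-105) = -139 + (4 + 9 - sqrt(10)/2 + 5*(-3 + 4)*9)*(-105) = -139 + (4 + 9 - sqrt(10)/2 + 5*1*9)*(-105) = -139 + (4 + 9 - sqrt(10)/2 + 45)*(-105) = -139 + (58 - sqrt(10)/2)*(-105) = -139 + (-6090 + 105*sqrt(10)/2) = -6229 + 105*sqrt(10)/2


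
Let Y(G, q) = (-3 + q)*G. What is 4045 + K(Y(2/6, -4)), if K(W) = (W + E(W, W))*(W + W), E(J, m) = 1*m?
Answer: 36601/9 ≈ 4066.8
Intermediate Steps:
E(J, m) = m
Y(G, q) = G*(-3 + q)
K(W) = 4*W² (K(W) = (W + W)*(W + W) = (2*W)*(2*W) = 4*W²)
4045 + K(Y(2/6, -4)) = 4045 + 4*((2/6)*(-3 - 4))² = 4045 + 4*((2*(⅙))*(-7))² = 4045 + 4*((⅓)*(-7))² = 4045 + 4*(-7/3)² = 4045 + 4*(49/9) = 4045 + 196/9 = 36601/9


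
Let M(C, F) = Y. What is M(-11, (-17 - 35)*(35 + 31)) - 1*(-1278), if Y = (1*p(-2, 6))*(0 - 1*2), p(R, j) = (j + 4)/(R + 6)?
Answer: 1273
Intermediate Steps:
p(R, j) = (4 + j)/(6 + R)
Y = -5 (Y = (1*((4 + 6)/(6 - 2)))*(0 - 1*2) = (1*(10/4))*(0 - 2) = (1*((¼)*10))*(-2) = (1*(5/2))*(-2) = (5/2)*(-2) = -5)
M(C, F) = -5
M(-11, (-17 - 35)*(35 + 31)) - 1*(-1278) = -5 - 1*(-1278) = -5 + 1278 = 1273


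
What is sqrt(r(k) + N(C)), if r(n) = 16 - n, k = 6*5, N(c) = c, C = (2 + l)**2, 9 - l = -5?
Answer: 11*sqrt(2) ≈ 15.556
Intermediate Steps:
l = 14 (l = 9 - 1*(-5) = 9 + 5 = 14)
C = 256 (C = (2 + 14)**2 = 16**2 = 256)
k = 30
sqrt(r(k) + N(C)) = sqrt((16 - 1*30) + 256) = sqrt((16 - 30) + 256) = sqrt(-14 + 256) = sqrt(242) = 11*sqrt(2)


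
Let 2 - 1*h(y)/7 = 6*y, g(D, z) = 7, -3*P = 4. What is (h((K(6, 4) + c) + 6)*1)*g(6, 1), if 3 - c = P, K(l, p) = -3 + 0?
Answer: -2058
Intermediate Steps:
P = -4/3 (P = -⅓*4 = -4/3 ≈ -1.3333)
K(l, p) = -3
c = 13/3 (c = 3 - 1*(-4/3) = 3 + 4/3 = 13/3 ≈ 4.3333)
h(y) = 14 - 42*y
(h((K(6, 4) + c) + 6)*1)*g(6, 1) = ((14 - 42*((-3 + 13/3) + 6))*1)*7 = ((14 - 42*(4/3 + 6))*1)*7 = ((14 - 42*22/3)*1)*7 = ((14 - 308)*1)*7 = -294*1*7 = -294*7 = -2058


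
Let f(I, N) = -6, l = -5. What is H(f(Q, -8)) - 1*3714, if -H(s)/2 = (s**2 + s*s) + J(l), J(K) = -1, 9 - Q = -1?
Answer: -3856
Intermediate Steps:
Q = 10 (Q = 9 - 1*(-1) = 9 + 1 = 10)
H(s) = 2 - 4*s**2 (H(s) = -2*((s**2 + s*s) - 1) = -2*((s**2 + s**2) - 1) = -2*(2*s**2 - 1) = -2*(-1 + 2*s**2) = 2 - 4*s**2)
H(f(Q, -8)) - 1*3714 = (2 - 4*(-6)**2) - 1*3714 = (2 - 4*36) - 3714 = (2 - 144) - 3714 = -142 - 3714 = -3856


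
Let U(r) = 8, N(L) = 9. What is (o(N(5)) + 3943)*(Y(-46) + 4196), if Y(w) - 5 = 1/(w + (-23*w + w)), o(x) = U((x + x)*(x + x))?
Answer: 5344605939/322 ≈ 1.6598e+7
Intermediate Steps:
o(x) = 8
Y(w) = 5 - 1/(21*w) (Y(w) = 5 + 1/(w + (-23*w + w)) = 5 + 1/(w - 22*w) = 5 + 1/(-21*w) = 5 - 1/(21*w))
(o(N(5)) + 3943)*(Y(-46) + 4196) = (8 + 3943)*((5 - 1/21/(-46)) + 4196) = 3951*((5 - 1/21*(-1/46)) + 4196) = 3951*((5 + 1/966) + 4196) = 3951*(4831/966 + 4196) = 3951*(4058167/966) = 5344605939/322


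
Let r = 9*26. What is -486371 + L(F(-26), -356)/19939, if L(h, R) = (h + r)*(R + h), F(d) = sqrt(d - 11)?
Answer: -9697834710/19939 - 122*I*sqrt(37)/19939 ≈ -4.8638e+5 - 0.037218*I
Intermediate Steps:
F(d) = sqrt(-11 + d)
r = 234
L(h, R) = (234 + h)*(R + h) (L(h, R) = (h + 234)*(R + h) = (234 + h)*(R + h))
-486371 + L(F(-26), -356)/19939 = -486371 + ((sqrt(-11 - 26))**2 + 234*(-356) + 234*sqrt(-11 - 26) - 356*sqrt(-11 - 26))/19939 = -486371 + ((sqrt(-37))**2 - 83304 + 234*sqrt(-37) - 356*I*sqrt(37))*(1/19939) = -486371 + ((I*sqrt(37))**2 - 83304 + 234*(I*sqrt(37)) - 356*I*sqrt(37))*(1/19939) = -486371 + (-37 - 83304 + 234*I*sqrt(37) - 356*I*sqrt(37))*(1/19939) = -486371 + (-83341 - 122*I*sqrt(37))*(1/19939) = -486371 + (-83341/19939 - 122*I*sqrt(37)/19939) = -9697834710/19939 - 122*I*sqrt(37)/19939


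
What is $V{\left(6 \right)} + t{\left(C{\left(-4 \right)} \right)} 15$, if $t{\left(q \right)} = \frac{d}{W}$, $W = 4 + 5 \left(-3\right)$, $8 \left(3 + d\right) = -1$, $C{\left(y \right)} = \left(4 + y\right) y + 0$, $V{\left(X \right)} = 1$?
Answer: $\frac{463}{88} \approx 5.2614$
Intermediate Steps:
$C{\left(y \right)} = y \left(4 + y\right)$ ($C{\left(y \right)} = y \left(4 + y\right) + 0 = y \left(4 + y\right)$)
$d = - \frac{25}{8}$ ($d = -3 + \frac{1}{8} \left(-1\right) = -3 - \frac{1}{8} = - \frac{25}{8} \approx -3.125$)
$W = -11$ ($W = 4 - 15 = -11$)
$t{\left(q \right)} = \frac{25}{88}$ ($t{\left(q \right)} = - \frac{25}{8 \left(-11\right)} = \left(- \frac{25}{8}\right) \left(- \frac{1}{11}\right) = \frac{25}{88}$)
$V{\left(6 \right)} + t{\left(C{\left(-4 \right)} \right)} 15 = 1 + \frac{25}{88} \cdot 15 = 1 + \frac{375}{88} = \frac{463}{88}$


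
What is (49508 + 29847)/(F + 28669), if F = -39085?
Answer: -79355/10416 ≈ -7.6186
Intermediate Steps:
(49508 + 29847)/(F + 28669) = (49508 + 29847)/(-39085 + 28669) = 79355/(-10416) = 79355*(-1/10416) = -79355/10416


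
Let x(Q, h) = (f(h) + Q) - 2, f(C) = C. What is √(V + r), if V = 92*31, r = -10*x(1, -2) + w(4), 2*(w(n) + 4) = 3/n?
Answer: √46054/4 ≈ 53.651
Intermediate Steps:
w(n) = -4 + 3/(2*n) (w(n) = -4 + (3/n)/2 = -4 + 3/(2*n))
x(Q, h) = -2 + Q + h (x(Q, h) = (h + Q) - 2 = (Q + h) - 2 = -2 + Q + h)
r = 211/8 (r = -10*(-2 + 1 - 2) + (-4 + (3/2)/4) = -10*(-3) + (-4 + (3/2)*(¼)) = 30 + (-4 + 3/8) = 30 - 29/8 = 211/8 ≈ 26.375)
V = 2852
√(V + r) = √(2852 + 211/8) = √(23027/8) = √46054/4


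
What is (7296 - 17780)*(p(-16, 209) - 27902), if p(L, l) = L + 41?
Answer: 292262468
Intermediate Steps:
p(L, l) = 41 + L
(7296 - 17780)*(p(-16, 209) - 27902) = (7296 - 17780)*((41 - 16) - 27902) = -10484*(25 - 27902) = -10484*(-27877) = 292262468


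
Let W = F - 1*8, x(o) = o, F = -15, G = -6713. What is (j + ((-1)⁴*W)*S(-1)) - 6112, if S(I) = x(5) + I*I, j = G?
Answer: -12963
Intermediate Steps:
j = -6713
S(I) = 5 + I² (S(I) = 5 + I*I = 5 + I²)
W = -23 (W = -15 - 1*8 = -15 - 8 = -23)
(j + ((-1)⁴*W)*S(-1)) - 6112 = (-6713 + ((-1)⁴*(-23))*(5 + (-1)²)) - 6112 = (-6713 + (1*(-23))*(5 + 1)) - 6112 = (-6713 - 23*6) - 6112 = (-6713 - 138) - 6112 = -6851 - 6112 = -12963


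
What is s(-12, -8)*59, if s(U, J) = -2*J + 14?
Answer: 1770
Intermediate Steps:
s(U, J) = 14 - 2*J
s(-12, -8)*59 = (14 - 2*(-8))*59 = (14 + 16)*59 = 30*59 = 1770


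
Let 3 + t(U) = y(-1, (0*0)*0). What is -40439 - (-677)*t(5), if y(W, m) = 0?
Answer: -42470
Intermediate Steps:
t(U) = -3 (t(U) = -3 + 0 = -3)
-40439 - (-677)*t(5) = -40439 - (-677)*(-3) = -40439 - 1*2031 = -40439 - 2031 = -42470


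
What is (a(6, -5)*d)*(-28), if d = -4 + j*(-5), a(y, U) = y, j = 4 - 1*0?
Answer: 4032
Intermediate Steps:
j = 4 (j = 4 + 0 = 4)
d = -24 (d = -4 + 4*(-5) = -4 - 20 = -24)
(a(6, -5)*d)*(-28) = (6*(-24))*(-28) = -144*(-28) = 4032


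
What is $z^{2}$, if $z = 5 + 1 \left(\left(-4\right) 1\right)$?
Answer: $1$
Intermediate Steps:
$z = 1$ ($z = 5 + 1 \left(-4\right) = 5 - 4 = 1$)
$z^{2} = 1^{2} = 1$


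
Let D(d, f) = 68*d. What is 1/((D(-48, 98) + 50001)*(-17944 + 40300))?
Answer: 1/1044852372 ≈ 9.5707e-10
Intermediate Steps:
1/((D(-48, 98) + 50001)*(-17944 + 40300)) = 1/((68*(-48) + 50001)*(-17944 + 40300)) = 1/((-3264 + 50001)*22356) = 1/(46737*22356) = 1/1044852372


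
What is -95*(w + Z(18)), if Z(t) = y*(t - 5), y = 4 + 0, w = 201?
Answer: -24035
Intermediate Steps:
y = 4
Z(t) = -20 + 4*t (Z(t) = 4*(t - 5) = 4*(-5 + t) = -20 + 4*t)
-95*(w + Z(18)) = -95*(201 + (-20 + 4*18)) = -95*(201 + (-20 + 72)) = -95*(201 + 52) = -95*253 = -24035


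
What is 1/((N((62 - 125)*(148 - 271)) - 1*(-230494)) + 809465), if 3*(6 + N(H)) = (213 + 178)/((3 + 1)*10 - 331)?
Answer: 873/907878578 ≈ 9.6158e-7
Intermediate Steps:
N(H) = -5629/873 (N(H) = -6 + ((213 + 178)/((3 + 1)*10 - 331))/3 = -6 + (391/(4*10 - 331))/3 = -6 + (391/(40 - 331))/3 = -6 + (391/(-291))/3 = -6 + (391*(-1/291))/3 = -6 + (⅓)*(-391/291) = -6 - 391/873 = -5629/873)
1/((N((62 - 125)*(148 - 271)) - 1*(-230494)) + 809465) = 1/((-5629/873 - 1*(-230494)) + 809465) = 1/((-5629/873 + 230494) + 809465) = 1/(201215633/873 + 809465) = 1/(907878578/873) = 873/907878578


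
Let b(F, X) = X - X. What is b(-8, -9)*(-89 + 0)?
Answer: 0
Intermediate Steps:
b(F, X) = 0
b(-8, -9)*(-89 + 0) = 0*(-89 + 0) = 0*(-89) = 0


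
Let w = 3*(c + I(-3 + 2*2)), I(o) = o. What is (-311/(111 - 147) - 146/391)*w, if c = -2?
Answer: -116345/4692 ≈ -24.796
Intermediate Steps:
w = -3 (w = 3*(-2 + (-3 + 2*2)) = 3*(-2 + (-3 + 4)) = 3*(-2 + 1) = 3*(-1) = -3)
(-311/(111 - 147) - 146/391)*w = (-311/(111 - 147) - 146/391)*(-3) = (-311/(-36) - 146*1/391)*(-3) = (-311*(-1/36) - 146/391)*(-3) = (311/36 - 146/391)*(-3) = (116345/14076)*(-3) = -116345/4692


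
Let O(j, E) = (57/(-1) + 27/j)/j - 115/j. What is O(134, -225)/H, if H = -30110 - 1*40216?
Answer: 23021/1262773656 ≈ 1.8230e-5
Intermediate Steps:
H = -70326 (H = -30110 - 40216 = -70326)
O(j, E) = -115/j + (-57 + 27/j)/j (O(j, E) = (57*(-1) + 27/j)/j - 115/j = (-57 + 27/j)/j - 115/j = -115/j + (-57 + 27/j)/j)
O(134, -225)/H = ((27 - 172*134)/134²)/(-70326) = ((27 - 23048)/17956)*(-1/70326) = ((1/17956)*(-23021))*(-1/70326) = -23021/17956*(-1/70326) = 23021/1262773656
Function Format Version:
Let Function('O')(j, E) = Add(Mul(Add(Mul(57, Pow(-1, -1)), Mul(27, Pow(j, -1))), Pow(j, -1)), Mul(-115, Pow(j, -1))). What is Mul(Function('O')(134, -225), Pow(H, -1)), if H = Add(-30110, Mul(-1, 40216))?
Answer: Rational(23021, 1262773656) ≈ 1.8230e-5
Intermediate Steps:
H = -70326 (H = Add(-30110, -40216) = -70326)
Function('O')(j, E) = Add(Mul(-115, Pow(j, -1)), Mul(Pow(j, -1), Add(-57, Mul(27, Pow(j, -1))))) (Function('O')(j, E) = Add(Mul(Add(Mul(57, -1), Mul(27, Pow(j, -1))), Pow(j, -1)), Mul(-115, Pow(j, -1))) = Add(Mul(Add(-57, Mul(27, Pow(j, -1))), Pow(j, -1)), Mul(-115, Pow(j, -1))) = Add(Mul(Pow(j, -1), Add(-57, Mul(27, Pow(j, -1)))), Mul(-115, Pow(j, -1))) = Add(Mul(-115, Pow(j, -1)), Mul(Pow(j, -1), Add(-57, Mul(27, Pow(j, -1))))))
Mul(Function('O')(134, -225), Pow(H, -1)) = Mul(Mul(Pow(134, -2), Add(27, Mul(-172, 134))), Pow(-70326, -1)) = Mul(Mul(Rational(1, 17956), Add(27, -23048)), Rational(-1, 70326)) = Mul(Mul(Rational(1, 17956), -23021), Rational(-1, 70326)) = Mul(Rational(-23021, 17956), Rational(-1, 70326)) = Rational(23021, 1262773656)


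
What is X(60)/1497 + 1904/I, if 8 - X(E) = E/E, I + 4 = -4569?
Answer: -165781/402693 ≈ -0.41168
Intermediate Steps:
I = -4573 (I = -4 - 4569 = -4573)
X(E) = 7 (X(E) = 8 - E/E = 8 - 1*1 = 8 - 1 = 7)
X(60)/1497 + 1904/I = 7/1497 + 1904/(-4573) = 7*(1/1497) + 1904*(-1/4573) = 7/1497 - 112/269 = -165781/402693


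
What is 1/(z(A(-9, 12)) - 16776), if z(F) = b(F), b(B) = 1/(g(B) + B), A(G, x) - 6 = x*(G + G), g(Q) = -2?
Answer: -212/3556513 ≈ -5.9609e-5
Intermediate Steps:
A(G, x) = 6 + 2*G*x (A(G, x) = 6 + x*(G + G) = 6 + x*(2*G) = 6 + 2*G*x)
b(B) = 1/(-2 + B)
z(F) = 1/(-2 + F)
1/(z(A(-9, 12)) - 16776) = 1/(1/(-2 + (6 + 2*(-9)*12)) - 16776) = 1/(1/(-2 + (6 - 216)) - 16776) = 1/(1/(-2 - 210) - 16776) = 1/(1/(-212) - 16776) = 1/(-1/212 - 16776) = 1/(-3556513/212) = -212/3556513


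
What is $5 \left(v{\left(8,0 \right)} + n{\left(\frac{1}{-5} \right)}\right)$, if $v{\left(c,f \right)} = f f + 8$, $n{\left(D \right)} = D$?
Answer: $39$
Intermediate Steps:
$v{\left(c,f \right)} = 8 + f^{2}$ ($v{\left(c,f \right)} = f^{2} + 8 = 8 + f^{2}$)
$5 \left(v{\left(8,0 \right)} + n{\left(\frac{1}{-5} \right)}\right) = 5 \left(\left(8 + 0^{2}\right) + \frac{1}{-5}\right) = 5 \left(\left(8 + 0\right) - \frac{1}{5}\right) = 5 \left(8 - \frac{1}{5}\right) = 5 \cdot \frac{39}{5} = 39$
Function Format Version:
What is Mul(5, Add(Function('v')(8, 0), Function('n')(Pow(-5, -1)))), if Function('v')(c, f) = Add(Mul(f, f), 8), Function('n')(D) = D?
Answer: 39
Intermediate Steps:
Function('v')(c, f) = Add(8, Pow(f, 2)) (Function('v')(c, f) = Add(Pow(f, 2), 8) = Add(8, Pow(f, 2)))
Mul(5, Add(Function('v')(8, 0), Function('n')(Pow(-5, -1)))) = Mul(5, Add(Add(8, Pow(0, 2)), Pow(-5, -1))) = Mul(5, Add(Add(8, 0), Rational(-1, 5))) = Mul(5, Add(8, Rational(-1, 5))) = Mul(5, Rational(39, 5)) = 39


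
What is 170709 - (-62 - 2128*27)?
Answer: 228227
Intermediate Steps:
170709 - (-62 - 2128*27) = 170709 - (-62 - 266*216) = 170709 - (-62 - 57456) = 170709 - 1*(-57518) = 170709 + 57518 = 228227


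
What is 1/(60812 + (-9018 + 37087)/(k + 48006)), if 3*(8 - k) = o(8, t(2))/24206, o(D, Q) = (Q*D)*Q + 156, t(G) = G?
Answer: 1743340232/106017025345705 ≈ 1.6444e-5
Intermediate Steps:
o(D, Q) = 156 + D*Q² (o(D, Q) = (D*Q)*Q + 156 = D*Q² + 156 = 156 + D*Q²)
k = 290378/36309 (k = 8 - (156 + 8*2²)/(3*24206) = 8 - (156 + 8*4)/(3*24206) = 8 - (156 + 32)/(3*24206) = 8 - 188/(3*24206) = 8 - ⅓*94/12103 = 8 - 94/36309 = 290378/36309 ≈ 7.9974)
1/(60812 + (-9018 + 37087)/(k + 48006)) = 1/(60812 + (-9018 + 37087)/(290378/36309 + 48006)) = 1/(60812 + 28069/(1743340232/36309)) = 1/(60812 + 28069*(36309/1743340232)) = 1/(60812 + 1019157321/1743340232) = 1/(106017025345705/1743340232) = 1743340232/106017025345705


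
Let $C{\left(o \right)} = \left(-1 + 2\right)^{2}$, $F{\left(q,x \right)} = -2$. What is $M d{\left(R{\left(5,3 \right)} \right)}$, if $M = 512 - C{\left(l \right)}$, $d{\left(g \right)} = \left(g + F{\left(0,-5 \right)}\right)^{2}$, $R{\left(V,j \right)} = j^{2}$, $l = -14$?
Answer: $25039$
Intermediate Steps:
$C{\left(o \right)} = 1$ ($C{\left(o \right)} = 1^{2} = 1$)
$d{\left(g \right)} = \left(-2 + g\right)^{2}$ ($d{\left(g \right)} = \left(g - 2\right)^{2} = \left(-2 + g\right)^{2}$)
$M = 511$ ($M = 512 - 1 = 511$)
$M d{\left(R{\left(5,3 \right)} \right)} = 511 \left(-2 + 3^{2}\right)^{2} = 511 \left(-2 + 9\right)^{2} = 511 \cdot 7^{2} = 511 \cdot 49 = 25039$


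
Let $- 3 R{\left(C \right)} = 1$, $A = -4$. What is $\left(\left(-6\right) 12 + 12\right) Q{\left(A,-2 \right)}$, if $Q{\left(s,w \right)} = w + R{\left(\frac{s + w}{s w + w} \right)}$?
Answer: $140$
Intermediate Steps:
$R{\left(C \right)} = - \frac{1}{3}$ ($R{\left(C \right)} = \left(- \frac{1}{3}\right) 1 = - \frac{1}{3}$)
$Q{\left(s,w \right)} = - \frac{1}{3} + w$ ($Q{\left(s,w \right)} = w - \frac{1}{3} = - \frac{1}{3} + w$)
$\left(\left(-6\right) 12 + 12\right) Q{\left(A,-2 \right)} = \left(\left(-6\right) 12 + 12\right) \left(- \frac{1}{3} - 2\right) = \left(-72 + 12\right) \left(- \frac{7}{3}\right) = \left(-60\right) \left(- \frac{7}{3}\right) = 140$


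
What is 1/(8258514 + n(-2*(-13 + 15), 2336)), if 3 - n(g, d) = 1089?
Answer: 1/8257428 ≈ 1.2110e-7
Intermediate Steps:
n(g, d) = -1086 (n(g, d) = 3 - 1*1089 = 3 - 1089 = -1086)
1/(8258514 + n(-2*(-13 + 15), 2336)) = 1/(8258514 - 1086) = 1/8257428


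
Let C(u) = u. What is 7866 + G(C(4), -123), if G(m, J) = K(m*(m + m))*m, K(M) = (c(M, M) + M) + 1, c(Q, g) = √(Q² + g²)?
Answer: 7998 + 128*√2 ≈ 8179.0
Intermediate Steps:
K(M) = 1 + M + √2*√(M²) (K(M) = (√(M² + M²) + M) + 1 = (√(2*M²) + M) + 1 = (√2*√(M²) + M) + 1 = (M + √2*√(M²)) + 1 = 1 + M + √2*√(M²))
G(m, J) = m*(1 + 2*m² + 2*√2*√(m⁴)) (G(m, J) = (1 + m*(m + m) + √2*√((m*(m + m))²))*m = (1 + m*(2*m) + √2*√((m*(2*m))²))*m = (1 + 2*m² + √2*√((2*m²)²))*m = (1 + 2*m² + √2*√(4*m⁴))*m = (1 + 2*m² + √2*(2*√(m⁴)))*m = (1 + 2*m² + 2*√2*√(m⁴))*m = m*(1 + 2*m² + 2*√2*√(m⁴)))
7866 + G(C(4), -123) = 7866 + 4*(1 + 2*4² + 2*√2*√(4⁴)) = 7866 + 4*(1 + 2*16 + 2*√2*√256) = 7866 + 4*(1 + 32 + 2*√2*16) = 7866 + 4*(1 + 32 + 32*√2) = 7866 + 4*(33 + 32*√2) = 7866 + (132 + 128*√2) = 7998 + 128*√2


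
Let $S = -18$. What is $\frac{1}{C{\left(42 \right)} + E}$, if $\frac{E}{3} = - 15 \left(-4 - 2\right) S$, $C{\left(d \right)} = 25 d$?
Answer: $- \frac{1}{3810} \approx -0.00026247$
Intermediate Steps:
$E = -4860$ ($E = 3 - 15 \left(-4 - 2\right) \left(-18\right) = 3 \left(-15\right) \left(-6\right) \left(-18\right) = 3 \cdot 90 \left(-18\right) = 3 \left(-1620\right) = -4860$)
$\frac{1}{C{\left(42 \right)} + E} = \frac{1}{25 \cdot 42 - 4860} = \frac{1}{1050 - 4860} = \frac{1}{-3810} = - \frac{1}{3810}$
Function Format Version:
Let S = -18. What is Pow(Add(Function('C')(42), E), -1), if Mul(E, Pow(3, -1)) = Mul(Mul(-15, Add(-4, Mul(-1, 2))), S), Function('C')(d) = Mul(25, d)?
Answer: Rational(-1, 3810) ≈ -0.00026247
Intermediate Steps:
E = -4860 (E = Mul(3, Mul(Mul(-15, Add(-4, Mul(-1, 2))), -18)) = Mul(3, Mul(Mul(-15, Add(-4, -2)), -18)) = Mul(3, Mul(Mul(-15, -6), -18)) = Mul(3, Mul(90, -18)) = Mul(3, -1620) = -4860)
Pow(Add(Function('C')(42), E), -1) = Pow(Add(Mul(25, 42), -4860), -1) = Pow(Add(1050, -4860), -1) = Pow(-3810, -1) = Rational(-1, 3810)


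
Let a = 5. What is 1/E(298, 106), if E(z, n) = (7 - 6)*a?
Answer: ⅕ ≈ 0.20000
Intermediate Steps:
E(z, n) = 5 (E(z, n) = (7 - 6)*5 = 1*5 = 5)
1/E(298, 106) = 1/5 = ⅕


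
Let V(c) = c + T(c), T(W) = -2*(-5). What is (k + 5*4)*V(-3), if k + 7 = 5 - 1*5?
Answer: 91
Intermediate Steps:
T(W) = 10
V(c) = 10 + c (V(c) = c + 10 = 10 + c)
k = -7 (k = -7 + (5 - 1*5) = -7 + (5 - 5) = -7 + 0 = -7)
(k + 5*4)*V(-3) = (-7 + 5*4)*(10 - 3) = (-7 + 20)*7 = 13*7 = 91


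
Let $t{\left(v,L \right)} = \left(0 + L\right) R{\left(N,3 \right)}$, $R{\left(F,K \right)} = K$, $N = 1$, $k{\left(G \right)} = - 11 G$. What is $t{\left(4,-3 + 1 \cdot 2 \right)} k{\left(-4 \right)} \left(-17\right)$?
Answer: $2244$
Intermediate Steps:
$t{\left(v,L \right)} = 3 L$ ($t{\left(v,L \right)} = \left(0 + L\right) 3 = L 3 = 3 L$)
$t{\left(4,-3 + 1 \cdot 2 \right)} k{\left(-4 \right)} \left(-17\right) = 3 \left(-3 + 1 \cdot 2\right) \left(\left(-11\right) \left(-4\right)\right) \left(-17\right) = 3 \left(-3 + 2\right) 44 \left(-17\right) = 3 \left(-1\right) 44 \left(-17\right) = \left(-3\right) 44 \left(-17\right) = \left(-132\right) \left(-17\right) = 2244$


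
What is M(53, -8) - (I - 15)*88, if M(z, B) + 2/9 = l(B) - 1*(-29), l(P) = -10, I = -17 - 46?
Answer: 61945/9 ≈ 6882.8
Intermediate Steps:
I = -63
M(z, B) = 169/9 (M(z, B) = -2/9 + (-10 - 1*(-29)) = -2/9 + (-10 + 29) = -2/9 + 19 = 169/9)
M(53, -8) - (I - 15)*88 = 169/9 - (-63 - 15)*88 = 169/9 - (-78)*88 = 169/9 - 1*(-6864) = 169/9 + 6864 = 61945/9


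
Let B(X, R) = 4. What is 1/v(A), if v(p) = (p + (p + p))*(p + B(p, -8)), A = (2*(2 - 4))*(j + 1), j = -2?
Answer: 1/96 ≈ 0.010417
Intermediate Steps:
A = 4 (A = (2*(2 - 4))*(-2 + 1) = (2*(-2))*(-1) = -4*(-1) = 4)
v(p) = 3*p*(4 + p) (v(p) = (p + (p + p))*(p + 4) = (p + 2*p)*(4 + p) = (3*p)*(4 + p) = 3*p*(4 + p))
1/v(A) = 1/(3*4*(4 + 4)) = 1/(3*4*8) = 1/96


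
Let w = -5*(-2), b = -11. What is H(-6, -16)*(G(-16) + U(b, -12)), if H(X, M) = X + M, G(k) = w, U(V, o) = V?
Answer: 22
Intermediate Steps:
w = 10
G(k) = 10
H(X, M) = M + X
H(-6, -16)*(G(-16) + U(b, -12)) = (-16 - 6)*(10 - 11) = -22*(-1) = 22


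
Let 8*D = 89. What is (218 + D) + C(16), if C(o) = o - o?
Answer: 1833/8 ≈ 229.13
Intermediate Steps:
D = 89/8 (D = (⅛)*89 = 89/8 ≈ 11.125)
C(o) = 0
(218 + D) + C(16) = (218 + 89/8) + 0 = 1833/8 + 0 = 1833/8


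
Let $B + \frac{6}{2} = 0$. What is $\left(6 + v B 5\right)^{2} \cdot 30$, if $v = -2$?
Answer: $38880$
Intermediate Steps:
$B = -3$ ($B = -3 + 0 = -3$)
$\left(6 + v B 5\right)^{2} \cdot 30 = \left(6 + \left(-2\right) \left(-3\right) 5\right)^{2} \cdot 30 = \left(6 + 6 \cdot 5\right)^{2} \cdot 30 = \left(6 + 30\right)^{2} \cdot 30 = 36^{2} \cdot 30 = 1296 \cdot 30 = 38880$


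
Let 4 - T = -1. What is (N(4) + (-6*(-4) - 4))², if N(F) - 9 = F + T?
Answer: 1444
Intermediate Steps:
T = 5 (T = 4 - 1*(-1) = 4 + 1 = 5)
N(F) = 14 + F (N(F) = 9 + (F + 5) = 9 + (5 + F) = 14 + F)
(N(4) + (-6*(-4) - 4))² = ((14 + 4) + (-6*(-4) - 4))² = (18 + (24 - 4))² = (18 + 20)² = 38² = 1444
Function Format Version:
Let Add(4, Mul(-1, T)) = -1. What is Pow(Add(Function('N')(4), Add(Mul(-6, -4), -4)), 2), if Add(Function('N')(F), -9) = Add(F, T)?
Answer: 1444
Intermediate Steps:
T = 5 (T = Add(4, Mul(-1, -1)) = Add(4, 1) = 5)
Function('N')(F) = Add(14, F) (Function('N')(F) = Add(9, Add(F, 5)) = Add(9, Add(5, F)) = Add(14, F))
Pow(Add(Function('N')(4), Add(Mul(-6, -4), -4)), 2) = Pow(Add(Add(14, 4), Add(Mul(-6, -4), -4)), 2) = Pow(Add(18, Add(24, -4)), 2) = Pow(Add(18, 20), 2) = Pow(38, 2) = 1444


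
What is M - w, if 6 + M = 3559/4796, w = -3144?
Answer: 15053407/4796 ≈ 3138.7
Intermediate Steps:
M = -25217/4796 (M = -6 + 3559/4796 = -25217/4796 ≈ -5.2579)
M - w = -25217/4796 - 1*(-3144) = -25217/4796 + 3144 = 15053407/4796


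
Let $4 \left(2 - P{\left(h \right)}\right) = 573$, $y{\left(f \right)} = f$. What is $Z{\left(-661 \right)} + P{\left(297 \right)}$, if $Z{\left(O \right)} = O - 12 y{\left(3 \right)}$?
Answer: $- \frac{3353}{4} \approx -838.25$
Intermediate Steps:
$P{\left(h \right)} = - \frac{565}{4}$ ($P{\left(h \right)} = 2 - \frac{573}{4} = - \frac{565}{4}$)
$Z{\left(O \right)} = -36 + O$ ($Z{\left(O \right)} = O - 36 = -36 + O$)
$Z{\left(-661 \right)} + P{\left(297 \right)} = \left(-36 - 661\right) - \frac{565}{4} = -697 - \frac{565}{4} = - \frac{3353}{4}$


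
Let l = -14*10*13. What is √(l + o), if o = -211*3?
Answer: I*√2453 ≈ 49.528*I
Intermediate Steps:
l = -1820 (l = -140*13 = -1820)
o = -633
√(l + o) = √(-1820 - 633) = √(-2453) = I*√2453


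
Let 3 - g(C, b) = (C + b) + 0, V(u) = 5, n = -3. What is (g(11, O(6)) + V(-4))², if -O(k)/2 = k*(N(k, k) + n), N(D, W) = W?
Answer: 1089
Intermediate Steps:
O(k) = -2*k*(-3 + k) (O(k) = -2*k*(k - 3) = -2*k*(-3 + k))
g(C, b) = 3 - C - b (g(C, b) = 3 - ((C + b) + 0) = 3 - (C + b) = 3 + (-C - b) = 3 - C - b)
(g(11, O(6)) + V(-4))² = ((3 - 1*11 - 2*6*(3 - 1*6)) + 5)² = ((3 - 11 - 2*6*(3 - 6)) + 5)² = ((3 - 11 - 2*6*(-3)) + 5)² = ((3 - 11 - 1*(-36)) + 5)² = ((3 - 11 + 36) + 5)² = (28 + 5)² = 33² = 1089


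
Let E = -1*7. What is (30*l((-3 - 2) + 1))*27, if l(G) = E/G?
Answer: 2835/2 ≈ 1417.5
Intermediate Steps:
E = -7
l(G) = -7/G
(30*l((-3 - 2) + 1))*27 = (30*(-7/((-3 - 2) + 1)))*27 = (30*(-7/(-5 + 1)))*27 = (30*(-7/(-4)))*27 = (30*(-7*(-¼)))*27 = (30*(7/4))*27 = (105/2)*27 = 2835/2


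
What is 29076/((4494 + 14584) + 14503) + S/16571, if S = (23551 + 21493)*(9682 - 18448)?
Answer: -13259167577628/556470751 ≈ -23827.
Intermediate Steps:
S = -394855704 (S = 45044*(-8766) = -394855704)
29076/((4494 + 14584) + 14503) + S/16571 = 29076/((4494 + 14584) + 14503) - 394855704/16571 = 29076/(19078 + 14503) - 394855704*1/16571 = 29076/33581 - 394855704/16571 = -13259167577628/556470751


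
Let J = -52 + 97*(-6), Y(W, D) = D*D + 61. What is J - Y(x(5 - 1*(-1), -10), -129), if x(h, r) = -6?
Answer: -17336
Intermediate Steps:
Y(W, D) = 61 + D**2 (Y(W, D) = D**2 + 61 = 61 + D**2)
J = -634 (J = -52 - 582 = -634)
J - Y(x(5 - 1*(-1), -10), -129) = -634 - (61 + (-129)**2) = -634 - (61 + 16641) = -634 - 1*16702 = -634 - 16702 = -17336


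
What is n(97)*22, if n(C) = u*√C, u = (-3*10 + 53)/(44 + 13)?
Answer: 506*√97/57 ≈ 87.430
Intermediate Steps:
u = 23/57 (u = (-30 + 53)/57 = 23*(1/57) = 23/57 ≈ 0.40351)
n(C) = 23*√C/57
n(97)*22 = (23*√97/57)*22 = 506*√97/57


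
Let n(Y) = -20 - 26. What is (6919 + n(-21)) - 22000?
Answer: -15127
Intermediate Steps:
n(Y) = -46
(6919 + n(-21)) - 22000 = (6919 - 46) - 22000 = 6873 - 22000 = -15127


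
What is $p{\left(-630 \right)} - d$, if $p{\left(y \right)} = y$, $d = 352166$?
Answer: $-352796$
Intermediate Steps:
$p{\left(-630 \right)} - d = -630 - 352166 = -352796$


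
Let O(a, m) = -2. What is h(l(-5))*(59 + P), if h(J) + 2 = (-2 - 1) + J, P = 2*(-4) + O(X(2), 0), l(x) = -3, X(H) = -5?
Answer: -392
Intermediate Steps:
P = -10 (P = 2*(-4) - 2 = -8 - 2 = -10)
h(J) = -5 + J (h(J) = -2 + ((-2 - 1) + J) = -2 + (-3 + J) = -5 + J)
h(l(-5))*(59 + P) = (-5 - 3)*(59 - 10) = -8*49 = -392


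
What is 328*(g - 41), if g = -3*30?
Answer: -42968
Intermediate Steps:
g = -90
328*(g - 41) = 328*(-90 - 41) = 328*(-131) = -42968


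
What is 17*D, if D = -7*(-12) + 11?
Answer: 1615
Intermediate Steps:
D = 95 (D = 84 + 11 = 95)
17*D = 17*95 = 1615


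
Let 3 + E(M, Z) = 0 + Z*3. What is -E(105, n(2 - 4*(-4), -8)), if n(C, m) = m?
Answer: 27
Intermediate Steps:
E(M, Z) = -3 + 3*Z (E(M, Z) = -3 + (0 + Z*3) = -3 + (0 + 3*Z) = -3 + 3*Z)
-E(105, n(2 - 4*(-4), -8)) = -(-3 + 3*(-8)) = -(-3 - 24) = -1*(-27) = 27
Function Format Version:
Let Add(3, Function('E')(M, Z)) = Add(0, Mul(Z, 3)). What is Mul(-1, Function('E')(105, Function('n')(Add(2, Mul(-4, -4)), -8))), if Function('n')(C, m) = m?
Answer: 27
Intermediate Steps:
Function('E')(M, Z) = Add(-3, Mul(3, Z)) (Function('E')(M, Z) = Add(-3, Add(0, Mul(Z, 3))) = Add(-3, Add(0, Mul(3, Z))) = Add(-3, Mul(3, Z)))
Mul(-1, Function('E')(105, Function('n')(Add(2, Mul(-4, -4)), -8))) = Mul(-1, Add(-3, Mul(3, -8))) = Mul(-1, Add(-3, -24)) = Mul(-1, -27) = 27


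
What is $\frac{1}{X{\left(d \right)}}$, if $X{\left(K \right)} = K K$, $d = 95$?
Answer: $\frac{1}{9025} \approx 0.0001108$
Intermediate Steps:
$X{\left(K \right)} = K^{2}$
$\frac{1}{X{\left(d \right)}} = \frac{1}{95^{2}} = \frac{1}{9025}$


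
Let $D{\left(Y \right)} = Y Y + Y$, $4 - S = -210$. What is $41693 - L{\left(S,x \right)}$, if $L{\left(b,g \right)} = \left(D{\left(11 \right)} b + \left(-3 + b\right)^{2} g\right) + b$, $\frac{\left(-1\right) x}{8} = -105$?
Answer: $-37384409$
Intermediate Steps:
$S = 214$ ($S = 4 - -210 = 4 + 210 = 214$)
$x = 840$ ($x = \left(-8\right) \left(-105\right) = 840$)
$D{\left(Y \right)} = Y + Y^{2}$ ($D{\left(Y \right)} = Y^{2} + Y = Y + Y^{2}$)
$L{\left(b,g \right)} = 133 b + g \left(-3 + b\right)^{2}$ ($L{\left(b,g \right)} = \left(11 \left(1 + 11\right) b + \left(-3 + b\right)^{2} g\right) + b = \left(11 \cdot 12 b + g \left(-3 + b\right)^{2}\right) + b = \left(132 b + g \left(-3 + b\right)^{2}\right) + b = 133 b + g \left(-3 + b\right)^{2}$)
$41693 - L{\left(S,x \right)} = 41693 - \left(133 \cdot 214 + 840 \left(-3 + 214\right)^{2}\right) = 41693 - \left(28462 + 840 \cdot 211^{2}\right) = 41693 - \left(28462 + 840 \cdot 44521\right) = 41693 - \left(28462 + 37397640\right) = 41693 - 37426102 = -37384409$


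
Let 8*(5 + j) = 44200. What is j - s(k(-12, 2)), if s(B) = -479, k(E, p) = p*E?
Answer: 5999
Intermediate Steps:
j = 5520 (j = -5 + (⅛)*44200 = -5 + 5525 = 5520)
k(E, p) = E*p
j - s(k(-12, 2)) = 5520 - 1*(-479) = 5520 + 479 = 5999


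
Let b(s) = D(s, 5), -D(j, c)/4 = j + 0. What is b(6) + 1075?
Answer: 1051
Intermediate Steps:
D(j, c) = -4*j (D(j, c) = -4*(j + 0) = -4*j)
b(s) = -4*s
b(6) + 1075 = -4*6 + 1075 = -24 + 1075 = 1051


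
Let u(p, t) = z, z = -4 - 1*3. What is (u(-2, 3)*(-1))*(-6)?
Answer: -42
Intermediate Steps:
z = -7 (z = -4 - 3 = -7)
u(p, t) = -7
(u(-2, 3)*(-1))*(-6) = -7*(-1)*(-6) = 7*(-6) = -42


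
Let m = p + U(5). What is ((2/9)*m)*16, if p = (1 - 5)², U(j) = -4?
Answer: 128/3 ≈ 42.667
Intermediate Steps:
p = 16 (p = (-4)² = 16)
m = 12 (m = 16 - 4 = 12)
((2/9)*m)*16 = ((2/9)*12)*16 = (8/3)*16 = 128/3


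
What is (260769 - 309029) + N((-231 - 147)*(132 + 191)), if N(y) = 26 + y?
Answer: -170328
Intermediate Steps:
(260769 - 309029) + N((-231 - 147)*(132 + 191)) = (260769 - 309029) + (26 + (-231 - 147)*(132 + 191)) = -48260 + (26 - 378*323) = -48260 + (26 - 122094) = -48260 - 122068 = -170328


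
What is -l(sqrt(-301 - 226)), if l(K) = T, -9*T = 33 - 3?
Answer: 10/3 ≈ 3.3333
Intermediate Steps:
T = -10/3 (T = -(33 - 3)/9 = -1/9*30 = -10/3 ≈ -3.3333)
l(K) = -10/3
-l(sqrt(-301 - 226)) = -1*(-10/3) = 10/3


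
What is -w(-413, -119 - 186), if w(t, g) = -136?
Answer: 136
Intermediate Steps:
-w(-413, -119 - 186) = -1*(-136) = 136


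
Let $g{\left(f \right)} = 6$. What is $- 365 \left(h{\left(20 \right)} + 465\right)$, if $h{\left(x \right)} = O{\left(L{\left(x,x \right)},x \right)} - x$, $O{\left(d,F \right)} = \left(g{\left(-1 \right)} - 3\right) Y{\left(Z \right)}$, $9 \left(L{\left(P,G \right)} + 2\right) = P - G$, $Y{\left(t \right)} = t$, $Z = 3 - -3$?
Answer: $-168995$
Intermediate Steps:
$Z = 6$ ($Z = 3 + 3 = 6$)
$L{\left(P,G \right)} = -2 - \frac{G}{9} + \frac{P}{9}$ ($L{\left(P,G \right)} = -2 + \frac{P - G}{9} = -2 - \left(- \frac{P}{9} + \frac{G}{9}\right) = -2 - \frac{G}{9} + \frac{P}{9}$)
$O{\left(d,F \right)} = 18$ ($O{\left(d,F \right)} = \left(6 - 3\right) 6 = 3 \cdot 6 = 18$)
$h{\left(x \right)} = 18 - x$
$- 365 \left(h{\left(20 \right)} + 465\right) = - 365 \left(\left(18 - 20\right) + 465\right) = - 365 \left(-2 + 465\right) = \left(-365\right) 463 = -168995$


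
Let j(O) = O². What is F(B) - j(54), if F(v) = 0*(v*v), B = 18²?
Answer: -2916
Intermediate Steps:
B = 324
F(v) = 0 (F(v) = 0*v² = 0)
F(B) - j(54) = 0 - 1*54² = 0 - 1*2916 = 0 - 2916 = -2916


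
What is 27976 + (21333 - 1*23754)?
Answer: 25555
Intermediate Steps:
27976 + (21333 - 1*23754) = 27976 + (21333 - 23754) = 27976 - 2421 = 25555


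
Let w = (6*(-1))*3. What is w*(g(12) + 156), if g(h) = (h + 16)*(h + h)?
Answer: -14904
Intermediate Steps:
g(h) = 2*h*(16 + h) (g(h) = (16 + h)*(2*h) = 2*h*(16 + h))
w = -18 (w = -6*3 = -18)
w*(g(12) + 156) = -18*(2*12*(16 + 12) + 156) = -18*(2*12*28 + 156) = -18*(672 + 156) = -18*828 = -14904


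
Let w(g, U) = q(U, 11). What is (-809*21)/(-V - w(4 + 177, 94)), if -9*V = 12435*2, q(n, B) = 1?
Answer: -50967/8287 ≈ -6.1502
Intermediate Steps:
w(g, U) = 1
V = -8290/3 (V = -4145*2/3 = -1/9*24870 = -8290/3 ≈ -2763.3)
(-809*21)/(-V - w(4 + 177, 94)) = (-809*21)/(-1*(-8290/3) - 1*1) = -16989/(8290/3 - 1) = -16989/8287/3 = -16989*3/8287 = -50967/8287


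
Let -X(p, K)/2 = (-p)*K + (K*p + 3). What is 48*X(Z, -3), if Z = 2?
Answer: -288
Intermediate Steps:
X(p, K) = -6 (X(p, K) = -2*((-p)*K + (K*p + 3)) = -2*(-K*p + (3 + K*p)) = -2*3 = -6)
48*X(Z, -3) = 48*(-6) = -288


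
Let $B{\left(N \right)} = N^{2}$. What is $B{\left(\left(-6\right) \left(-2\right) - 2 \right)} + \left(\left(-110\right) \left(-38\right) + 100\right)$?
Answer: $4380$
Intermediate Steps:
$B{\left(\left(-6\right) \left(-2\right) - 2 \right)} + \left(\left(-110\right) \left(-38\right) + 100\right) = \left(\left(-6\right) \left(-2\right) - 2\right)^{2} + \left(\left(-110\right) \left(-38\right) + 100\right) = \left(12 - 2\right)^{2} + \left(4180 + 100\right) = 10^{2} + 4280 = 100 + 4280 = 4380$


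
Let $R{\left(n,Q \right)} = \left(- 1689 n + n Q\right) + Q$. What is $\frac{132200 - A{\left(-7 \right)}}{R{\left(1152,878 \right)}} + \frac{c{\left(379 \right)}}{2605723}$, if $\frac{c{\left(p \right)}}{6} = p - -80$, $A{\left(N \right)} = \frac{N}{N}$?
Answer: $- \frac{341903407801}{2432166213862} \approx -0.14058$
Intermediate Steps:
$A{\left(N \right)} = 1$
$R{\left(n,Q \right)} = Q - 1689 n + Q n$ ($R{\left(n,Q \right)} = \left(- 1689 n + Q n\right) + Q = Q - 1689 n + Q n$)
$c{\left(p \right)} = 480 + 6 p$ ($c{\left(p \right)} = 6 \left(p - -80\right) = 6 \left(p + 80\right) = 6 \left(80 + p\right) = 480 + 6 p$)
$\frac{132200 - A{\left(-7 \right)}}{R{\left(1152,878 \right)}} + \frac{c{\left(379 \right)}}{2605723} = \frac{132200 - 1}{878 - 1945728 + 878 \cdot 1152} + \frac{480 + 6 \cdot 379}{2605723} = \frac{132200 - 1}{878 - 1945728 + 1011456} + \left(480 + 2274\right) \frac{1}{2605723} = \frac{132199}{-933394} + 2754 \cdot \frac{1}{2605723} = 132199 \left(- \frac{1}{933394}\right) + \frac{2754}{2605723} = - \frac{132199}{933394} + \frac{2754}{2605723} = - \frac{341903407801}{2432166213862}$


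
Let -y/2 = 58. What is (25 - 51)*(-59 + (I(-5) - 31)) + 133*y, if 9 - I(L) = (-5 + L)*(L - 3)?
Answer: -11242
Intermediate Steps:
y = -116 (y = -2*58 = -116)
I(L) = 9 - (-5 + L)*(-3 + L) (I(L) = 9 - (-5 + L)*(L - 3) = 9 - (-5 + L)*(-3 + L))
(25 - 51)*(-59 + (I(-5) - 31)) + 133*y = (25 - 51)*(-59 + ((-6 - 1*(-5)² + 8*(-5)) - 31)) + 133*(-116) = -26*(-59 + ((-6 - 1*25 - 40) - 31)) - 15428 = -26*(-59 + ((-6 - 25 - 40) - 31)) - 15428 = -26*(-59 + (-71 - 31)) - 15428 = -26*(-59 - 102) - 15428 = -26*(-161) - 15428 = 4186 - 15428 = -11242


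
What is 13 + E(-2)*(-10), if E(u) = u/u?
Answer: 3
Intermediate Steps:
E(u) = 1
13 + E(-2)*(-10) = 13 + 1*(-10) = 13 - 10 = 3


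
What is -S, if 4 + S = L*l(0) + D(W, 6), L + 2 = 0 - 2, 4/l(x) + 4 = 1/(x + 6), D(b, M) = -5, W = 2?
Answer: 111/23 ≈ 4.8261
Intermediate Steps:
l(x) = 4/(-4 + 1/(6 + x)) (l(x) = 4/(-4 + 1/(x + 6)) = 4/(-4 + 1/(6 + x)))
L = -4 (L = -2 + (0 - 2) = -2 - 2 = -4)
S = -111/23 (S = -4 + (-16*(-6 - 1*0)/(23 + 4*0) - 5) = -4 + (-16*(-6 + 0)/(23 + 0) - 5) = -4 + (-16*(-6)/23 - 5) = -4 + (-4*(-24/23) - 5) = -4 + (96/23 - 5) = -4 - 19/23 = -111/23 ≈ -4.8261)
-S = -1*(-111/23) = 111/23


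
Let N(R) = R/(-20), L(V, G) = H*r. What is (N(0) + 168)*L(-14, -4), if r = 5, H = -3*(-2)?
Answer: 5040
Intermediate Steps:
H = 6
L(V, G) = 30 (L(V, G) = 6*5 = 30)
N(R) = -R/20 (N(R) = R*(-1/20) = -R/20)
(N(0) + 168)*L(-14, -4) = (-1/20*0 + 168)*30 = (0 + 168)*30 = 168*30 = 5040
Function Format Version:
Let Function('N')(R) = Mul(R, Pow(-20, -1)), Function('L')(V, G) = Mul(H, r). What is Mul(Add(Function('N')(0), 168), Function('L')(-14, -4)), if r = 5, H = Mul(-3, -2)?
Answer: 5040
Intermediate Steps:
H = 6
Function('L')(V, G) = 30 (Function('L')(V, G) = Mul(6, 5) = 30)
Function('N')(R) = Mul(Rational(-1, 20), R) (Function('N')(R) = Mul(R, Rational(-1, 20)) = Mul(Rational(-1, 20), R))
Mul(Add(Function('N')(0), 168), Function('L')(-14, -4)) = Mul(Add(Mul(Rational(-1, 20), 0), 168), 30) = Mul(Add(0, 168), 30) = Mul(168, 30) = 5040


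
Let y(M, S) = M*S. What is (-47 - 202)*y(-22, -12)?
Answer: -65736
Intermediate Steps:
(-47 - 202)*y(-22, -12) = (-47 - 202)*(-22*(-12)) = -249*264 = -65736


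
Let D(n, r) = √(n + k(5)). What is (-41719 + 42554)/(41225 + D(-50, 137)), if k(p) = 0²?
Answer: 1376915/67980027 - 167*I*√2/67980027 ≈ 0.020255 - 3.4742e-6*I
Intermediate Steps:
k(p) = 0
D(n, r) = √n (D(n, r) = √(n + 0) = √n)
(-41719 + 42554)/(41225 + D(-50, 137)) = (-41719 + 42554)/(41225 + √(-50)) = 835/(41225 + 5*I*√2)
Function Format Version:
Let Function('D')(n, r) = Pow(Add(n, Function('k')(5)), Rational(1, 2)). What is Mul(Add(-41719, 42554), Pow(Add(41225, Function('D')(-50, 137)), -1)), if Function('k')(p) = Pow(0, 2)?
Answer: Add(Rational(1376915, 67980027), Mul(Rational(-167, 67980027), I, Pow(2, Rational(1, 2)))) ≈ Add(0.020255, Mul(-3.4742e-6, I))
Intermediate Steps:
Function('k')(p) = 0
Function('D')(n, r) = Pow(n, Rational(1, 2)) (Function('D')(n, r) = Pow(Add(n, 0), Rational(1, 2)) = Pow(n, Rational(1, 2)))
Mul(Add(-41719, 42554), Pow(Add(41225, Function('D')(-50, 137)), -1)) = Mul(Add(-41719, 42554), Pow(Add(41225, Pow(-50, Rational(1, 2))), -1)) = Mul(835, Pow(Add(41225, Mul(5, I, Pow(2, Rational(1, 2)))), -1))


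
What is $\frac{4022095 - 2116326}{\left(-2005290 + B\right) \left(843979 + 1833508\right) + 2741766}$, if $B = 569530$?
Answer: $- \frac{1905769}{3844225993354} \approx -4.9575 \cdot 10^{-7}$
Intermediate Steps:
$\frac{4022095 - 2116326}{\left(-2005290 + B\right) \left(843979 + 1833508\right) + 2741766} = \frac{4022095 - 2116326}{\left(-2005290 + 569530\right) \left(843979 + 1833508\right) + 2741766} = \frac{1905769}{\left(-1435760\right) 2677487 + 2741766} = \frac{1905769}{-3844228735120 + 2741766} = \frac{1905769}{-3844225993354} = 1905769 \left(- \frac{1}{3844225993354}\right) = - \frac{1905769}{3844225993354}$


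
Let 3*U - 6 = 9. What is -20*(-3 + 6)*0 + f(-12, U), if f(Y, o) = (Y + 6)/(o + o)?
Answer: -⅗ ≈ -0.60000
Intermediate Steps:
U = 5 (U = 2 + (⅓)*9 = 2 + 3 = 5)
f(Y, o) = (6 + Y)/(2*o) (f(Y, o) = (6 + Y)/((2*o)) = (6 + Y)*(1/(2*o)) = (6 + Y)/(2*o))
-20*(-3 + 6)*0 + f(-12, U) = -20*(-3 + 6)*0 + (½)*(6 - 12)/5 = -60*0 + (½)*(⅕)*(-6) = -20*0 - ⅗ = 0 - ⅗ = -⅗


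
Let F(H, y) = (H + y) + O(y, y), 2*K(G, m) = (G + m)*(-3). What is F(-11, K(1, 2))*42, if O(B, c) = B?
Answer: -840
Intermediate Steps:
K(G, m) = -3*G/2 - 3*m/2 (K(G, m) = ((G + m)*(-3))/2 = (-3*G - 3*m)/2 = -3*G/2 - 3*m/2)
F(H, y) = H + 2*y (F(H, y) = (H + y) + y = H + 2*y)
F(-11, K(1, 2))*42 = (-11 + 2*(-3/2*1 - 3/2*2))*42 = (-11 + 2*(-3/2 - 3))*42 = (-11 + 2*(-9/2))*42 = (-11 - 9)*42 = -20*42 = -840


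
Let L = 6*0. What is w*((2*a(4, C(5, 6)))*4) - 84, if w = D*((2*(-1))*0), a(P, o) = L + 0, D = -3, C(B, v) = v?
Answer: -84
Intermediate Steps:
L = 0
a(P, o) = 0 (a(P, o) = 0 + 0 = 0)
w = 0 (w = -3*2*(-1)*0 = -(-6)*0 = -3*0 = 0)
w*((2*a(4, C(5, 6)))*4) - 84 = 0*((2*0)*4) - 84 = 0*(0*4) - 84 = 0*0 - 84 = 0 - 84 = -84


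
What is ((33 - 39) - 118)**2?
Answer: 15376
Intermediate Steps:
((33 - 39) - 118)**2 = (-6 - 118)**2 = (-124)**2 = 15376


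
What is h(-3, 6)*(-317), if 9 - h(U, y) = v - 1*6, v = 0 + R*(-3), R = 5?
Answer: -9510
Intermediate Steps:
v = -15 (v = 0 + 5*(-3) = 0 - 15 = -15)
h(U, y) = 30 (h(U, y) = 9 - (-15 - 1*6) = 9 - (-15 - 6) = 9 - 1*(-21) = 9 + 21 = 30)
h(-3, 6)*(-317) = 30*(-317) = -9510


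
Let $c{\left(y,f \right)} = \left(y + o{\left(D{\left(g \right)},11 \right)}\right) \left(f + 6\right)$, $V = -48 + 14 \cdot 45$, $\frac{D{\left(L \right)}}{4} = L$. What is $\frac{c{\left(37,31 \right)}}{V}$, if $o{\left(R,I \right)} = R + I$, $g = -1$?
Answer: $\frac{814}{291} \approx 2.7972$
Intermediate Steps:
$D{\left(L \right)} = 4 L$
$V = 582$ ($V = -48 + 630 = 582$)
$o{\left(R,I \right)} = I + R$
$c{\left(y,f \right)} = \left(6 + f\right) \left(7 + y\right)$ ($c{\left(y,f \right)} = \left(y + \left(11 + 4 \left(-1\right)\right)\right) \left(f + 6\right) = \left(y + \left(11 - 4\right)\right) \left(6 + f\right) = \left(y + 7\right) \left(6 + f\right) = \left(7 + y\right) \left(6 + f\right) = \left(6 + f\right) \left(7 + y\right)$)
$\frac{c{\left(37,31 \right)}}{V} = \frac{42 + 6 \cdot 37 + 7 \cdot 31 + 31 \cdot 37}{582} = \left(42 + 222 + 217 + 1147\right) \frac{1}{582} = 1628 \cdot \frac{1}{582} = \frac{814}{291}$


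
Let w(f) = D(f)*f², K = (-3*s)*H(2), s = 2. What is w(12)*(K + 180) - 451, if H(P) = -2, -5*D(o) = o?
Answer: -334031/5 ≈ -66806.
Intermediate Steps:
D(o) = -o/5
K = 12 (K = -3*2*(-2) = -6*(-2) = 12)
w(f) = -f³/5 (w(f) = (-f/5)*f² = -f³/5)
w(12)*(K + 180) - 451 = (-⅕*12³)*(12 + 180) - 451 = -⅕*1728*192 - 451 = -1728/5*192 - 451 = -331776/5 - 451 = -334031/5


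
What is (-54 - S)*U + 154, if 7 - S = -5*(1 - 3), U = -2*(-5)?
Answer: -356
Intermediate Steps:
U = 10
S = -3 (S = 7 - (-5)*(1 - 3) = 7 - (-5)*(-2) = 7 - 1*10 = 7 - 10 = -3)
(-54 - S)*U + 154 = (-54 - 1*(-3))*10 + 154 = (-54 + 3)*10 + 154 = -51*10 + 154 = -510 + 154 = -356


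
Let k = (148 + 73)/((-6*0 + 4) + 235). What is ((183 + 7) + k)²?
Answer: 2082188161/57121 ≈ 36452.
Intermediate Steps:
k = 221/239 (k = 221/((0 + 4) + 235) = 221/(4 + 235) = 221/239 ≈ 0.92469)
((183 + 7) + k)² = ((183 + 7) + 221/239)² = (190 + 221/239)² = (45631/239)² = 2082188161/57121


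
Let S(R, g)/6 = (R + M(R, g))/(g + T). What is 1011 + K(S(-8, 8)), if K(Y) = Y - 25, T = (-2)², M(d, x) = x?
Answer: 986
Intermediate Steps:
T = 4
S(R, g) = 6*(R + g)/(4 + g) (S(R, g) = 6*((R + g)/(g + 4)) = 6*((R + g)/(4 + g)) = 6*(R + g)/(4 + g))
K(Y) = -25 + Y
1011 + K(S(-8, 8)) = 1011 + (-25 + 6*(-8 + 8)/(4 + 8)) = 1011 + (-25 + 6*0/12) = 1011 + (-25 + 6*(1/12)*0) = 1011 + (-25 + 0) = 1011 - 25 = 986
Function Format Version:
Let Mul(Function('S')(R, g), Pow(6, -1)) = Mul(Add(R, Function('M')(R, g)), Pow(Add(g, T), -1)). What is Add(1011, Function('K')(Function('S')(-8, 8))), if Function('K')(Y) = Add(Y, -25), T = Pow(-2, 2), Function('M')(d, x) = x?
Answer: 986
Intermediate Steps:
T = 4
Function('S')(R, g) = Mul(6, Pow(Add(4, g), -1), Add(R, g)) (Function('S')(R, g) = Mul(6, Mul(Add(R, g), Pow(Add(g, 4), -1))) = Mul(6, Mul(Add(R, g), Pow(Add(4, g), -1))) = Mul(6, Mul(Pow(Add(4, g), -1), Add(R, g))) = Mul(6, Pow(Add(4, g), -1), Add(R, g)))
Function('K')(Y) = Add(-25, Y)
Add(1011, Function('K')(Function('S')(-8, 8))) = Add(1011, Add(-25, Mul(6, Pow(Add(4, 8), -1), Add(-8, 8)))) = Add(1011, Add(-25, Mul(6, Pow(12, -1), 0))) = Add(1011, Add(-25, Mul(6, Rational(1, 12), 0))) = Add(1011, Add(-25, 0)) = Add(1011, -25) = 986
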